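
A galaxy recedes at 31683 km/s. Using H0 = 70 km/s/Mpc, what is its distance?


d = v / H0 = 31683 / 70 = 452.6143

452.6143 Mpc


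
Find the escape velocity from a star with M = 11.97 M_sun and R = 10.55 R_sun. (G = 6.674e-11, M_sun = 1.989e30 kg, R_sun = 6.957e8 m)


M = 11.97 * 1.989e30 kg = 2.380833e+31 kg; R = 10.55 * 6.957e8 m = 7.339635e+09 m. v_esc = sqrt(2GM/R) = sqrt(2 * 6.674e-11 * 2.380833e+31 / 7.339635e+09) = 658014.3037

658014.3037 m/s


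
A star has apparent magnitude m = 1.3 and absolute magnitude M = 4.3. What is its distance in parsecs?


d = 10^((m - M + 5)/5) = 10^((1.3 - 4.3 + 5)/5) = 2.5119

2.5119 pc


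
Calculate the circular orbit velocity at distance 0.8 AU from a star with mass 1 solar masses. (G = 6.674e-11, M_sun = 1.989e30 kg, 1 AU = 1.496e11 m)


v = sqrt(GM/r) = sqrt(6.674e-11 * 1.989e+30 / 1.197e+11) = 33304.2534

33304.2534 m/s


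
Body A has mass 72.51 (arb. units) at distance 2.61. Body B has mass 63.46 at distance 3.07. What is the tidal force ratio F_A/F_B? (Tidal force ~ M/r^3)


Ratio = (M1/r1^3) / (M2/r2^3) = (72.51/2.61^3) / (63.46/3.07^3) = 1.8595

1.8595


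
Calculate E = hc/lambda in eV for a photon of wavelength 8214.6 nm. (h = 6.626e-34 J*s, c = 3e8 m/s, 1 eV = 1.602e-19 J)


E = hc/lambda = 6.626e-34 * 3e8 / 8.215e-06 = 2.420e-20 J = 0.1511 eV

0.1511 eV


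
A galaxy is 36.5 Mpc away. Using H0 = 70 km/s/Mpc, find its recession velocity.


v = H0 * d = 70 * 36.5 = 2555.0

2555.0 km/s


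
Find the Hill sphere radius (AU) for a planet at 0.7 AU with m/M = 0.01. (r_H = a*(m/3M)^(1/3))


r_H = a * (m/3M)^(1/3) = 0.7 * (0.01/3)^(1/3) = 0.1046

0.1046 AU


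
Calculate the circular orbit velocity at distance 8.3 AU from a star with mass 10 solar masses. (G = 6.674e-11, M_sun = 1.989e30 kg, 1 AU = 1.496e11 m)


v = sqrt(GM/r) = sqrt(6.674e-11 * 1.989e+31 / 1.242e+12) = 32696.83

32696.83 m/s


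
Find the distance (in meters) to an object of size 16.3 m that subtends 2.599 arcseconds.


D = size / theta_rad, theta_rad = 2.599 * pi/(180*3600) = 1.260e-05, D = 1.294e+06

1.294e+06 m


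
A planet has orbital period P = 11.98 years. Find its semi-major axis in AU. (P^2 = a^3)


a = P^(2/3) = 11.98^(2/3) = 5.2357

5.2357 AU


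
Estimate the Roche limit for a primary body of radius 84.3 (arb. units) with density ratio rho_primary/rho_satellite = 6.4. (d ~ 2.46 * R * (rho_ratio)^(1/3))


d_Roche = 2.46 * 84.3 * 6.4^(1/3) = 385.0254

385.0254


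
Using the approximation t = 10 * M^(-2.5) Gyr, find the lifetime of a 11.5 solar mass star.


t = 10 * M^(-2.5) = 10 * 11.5^(-2.5) = 0.0223

0.0223 Gyr


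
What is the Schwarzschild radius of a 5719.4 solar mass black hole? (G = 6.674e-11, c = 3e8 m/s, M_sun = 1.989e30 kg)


M = 5719.4 * 1.989e30 kg = 1.13758866e+34 kg. rs = 2GM/c^2 = 2 * 6.674e-11 * 1.13758866e+34 / (3e8)^2 = 1.687e+07

1.687e+07 m


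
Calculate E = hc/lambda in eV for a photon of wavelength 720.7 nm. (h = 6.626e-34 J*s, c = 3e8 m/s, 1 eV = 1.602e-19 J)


E = hc/lambda = 6.626e-34 * 3e8 / 7.207e-07 = 2.758e-19 J = 1.7217 eV

1.7217 eV


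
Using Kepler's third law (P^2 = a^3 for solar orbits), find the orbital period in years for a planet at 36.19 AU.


P = a^(3/2) = 36.19^1.5 = 217.7123

217.7123 years


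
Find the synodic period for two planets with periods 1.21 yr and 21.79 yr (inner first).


1/P_syn = |1/P1 - 1/P2| = |1/1.21 - 1/21.79| => P_syn = 1.2811

1.2811 years


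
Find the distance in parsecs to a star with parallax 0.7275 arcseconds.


d = 1/p = 1/0.7275 = 1.3746

1.3746 pc


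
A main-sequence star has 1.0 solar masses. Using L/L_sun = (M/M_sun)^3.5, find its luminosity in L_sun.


L/L_sun = (M/M_sun)^3.5 = 1.0^3.5 = 1.0

1.0 L_sun


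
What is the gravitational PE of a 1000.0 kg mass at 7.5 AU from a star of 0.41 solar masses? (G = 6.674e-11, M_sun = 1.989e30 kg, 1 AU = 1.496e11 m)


M = 0.41 * 1.989e30 kg = 8.1549e+29 kg; r = 7.5 AU * 1.496e11 m/AU = 1.122e+12 m. U = -GM*m/r = -(6.674e-11 * 8.1549e+29 * 1000.0) / 1.122e+12 = -4.851e+10

-4.851e+10 J


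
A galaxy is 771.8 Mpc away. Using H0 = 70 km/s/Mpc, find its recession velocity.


v = H0 * d = 70 * 771.8 = 54026.0

54026.0 km/s


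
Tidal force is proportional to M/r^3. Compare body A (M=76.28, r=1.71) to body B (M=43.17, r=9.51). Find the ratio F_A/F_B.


Ratio = (M1/r1^3) / (M2/r2^3) = (76.28/1.71^3) / (43.17/9.51^3) = 303.9358

303.9358


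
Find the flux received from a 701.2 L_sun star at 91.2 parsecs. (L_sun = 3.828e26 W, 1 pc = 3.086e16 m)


F = L / (4*pi*d^2) = 2.684e+29 / (4*pi*(2.814e+18)^2) = 2.697e-09

2.697e-09 W/m^2


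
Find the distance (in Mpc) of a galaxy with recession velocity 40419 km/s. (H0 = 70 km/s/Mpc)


d = v / H0 = 40419 / 70 = 577.4143

577.4143 Mpc


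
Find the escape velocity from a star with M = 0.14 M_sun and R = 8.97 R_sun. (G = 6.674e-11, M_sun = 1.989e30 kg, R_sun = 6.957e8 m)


M = 0.14 * 1.989e30 kg = 2.7846e+29 kg; R = 8.97 * 6.957e8 m = 6.240429e+09 m. v_esc = sqrt(2GM/R) = sqrt(2 * 6.674e-11 * 2.7846e+29 / 6.240429e+09) = 77176.0035

77176.0035 m/s


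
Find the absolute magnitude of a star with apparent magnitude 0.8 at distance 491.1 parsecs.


M = m - 5*log10(d) + 5 = 0.8 - 5*log10(491.1) + 5 = -7.6558

-7.6558


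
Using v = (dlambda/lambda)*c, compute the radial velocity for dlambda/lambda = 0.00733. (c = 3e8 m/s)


v = (dlambda/lambda) * c = 0.00733 * 3e8 = 2.199e+06

2.199e+06 m/s


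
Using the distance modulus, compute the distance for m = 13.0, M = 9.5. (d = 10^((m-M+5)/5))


d = 10^((m - M + 5)/5) = 10^((13.0 - 9.5 + 5)/5) = 50.1187

50.1187 pc


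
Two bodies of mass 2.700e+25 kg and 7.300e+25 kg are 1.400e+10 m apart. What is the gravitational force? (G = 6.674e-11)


F = G*m1*m2/r^2 = 6.674e-11 * 2.700e+25 * 7.300e+25 / (1.400e+10)^2 = 6.674e-11 * 1.971e+51 / 1.960e+20 = 6.711e+20

6.711e+20 N


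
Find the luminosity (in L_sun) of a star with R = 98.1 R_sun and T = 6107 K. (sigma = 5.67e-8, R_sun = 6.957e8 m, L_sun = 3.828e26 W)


R = 98.1 * 6.957e8 m = 6.824817e+10 m. L = 4*pi*R^2*sigma*T^4 = 4*pi*(6.824817e+10)^2 * 5.67e-8 * 6107^4 = 4.61622134e+30 W. L/L_sun = 4.61622134e+30 / 3.828e26 = 12059.0944

12059.0944 L_sun


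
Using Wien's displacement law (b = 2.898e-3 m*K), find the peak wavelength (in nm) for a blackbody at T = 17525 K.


lam_max = b / T = 2.898e-3 / 17525 = 1.654e-07 m = 165.3638 nm

165.3638 nm


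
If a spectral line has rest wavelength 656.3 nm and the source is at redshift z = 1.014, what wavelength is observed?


lam_obs = lam_emit * (1 + z) = 656.3 * (1 + 1.014) = 1321.7882

1321.7882 nm


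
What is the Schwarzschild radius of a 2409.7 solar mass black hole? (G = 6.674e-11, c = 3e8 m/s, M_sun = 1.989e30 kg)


M = 2409.7 * 1.989e30 kg = 4.7928933e+33 kg. rs = 2GM/c^2 = 2 * 6.674e-11 * 4.7928933e+33 / (3e8)^2 = 7.108e+06

7.108e+06 m


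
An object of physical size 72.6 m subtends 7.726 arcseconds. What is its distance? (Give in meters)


D = size / theta_rad, theta_rad = 7.726 * pi/(180*3600) = 3.746e-05, D = 1.938e+06

1.938e+06 m


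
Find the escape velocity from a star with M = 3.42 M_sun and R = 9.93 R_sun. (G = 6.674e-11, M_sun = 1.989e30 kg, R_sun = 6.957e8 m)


M = 3.42 * 1.989e30 kg = 6.80238e+30 kg; R = 9.93 * 6.957e8 m = 6.908301e+09 m. v_esc = sqrt(2GM/R) = sqrt(2 * 6.674e-11 * 6.80238e+30 / 6.908301e+09) = 362537.485

362537.485 m/s


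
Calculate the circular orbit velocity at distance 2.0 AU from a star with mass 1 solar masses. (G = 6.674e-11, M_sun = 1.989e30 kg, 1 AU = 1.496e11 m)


v = sqrt(GM/r) = sqrt(6.674e-11 * 1.989e+30 / 2.992e+11) = 21063.4593

21063.4593 m/s


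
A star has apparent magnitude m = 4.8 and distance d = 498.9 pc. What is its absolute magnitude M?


M = m - 5*log10(d) + 5 = 4.8 - 5*log10(498.9) + 5 = -3.6901

-3.6901


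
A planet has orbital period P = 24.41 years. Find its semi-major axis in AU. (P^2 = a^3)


a = P^(2/3) = 24.41^(2/3) = 8.4148

8.4148 AU


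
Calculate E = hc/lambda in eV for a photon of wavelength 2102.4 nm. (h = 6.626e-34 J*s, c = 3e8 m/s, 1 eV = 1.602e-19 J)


E = hc/lambda = 6.626e-34 * 3e8 / 2.102e-06 = 9.455e-20 J = 0.5902 eV

0.5902 eV


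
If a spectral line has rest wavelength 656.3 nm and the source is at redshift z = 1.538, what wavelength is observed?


lam_obs = lam_emit * (1 + z) = 656.3 * (1 + 1.538) = 1665.6894

1665.6894 nm


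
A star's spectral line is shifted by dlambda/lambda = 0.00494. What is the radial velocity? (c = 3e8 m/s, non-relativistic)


v = (dlambda/lambda) * c = 0.00494 * 3e8 = 1.482e+06

1.482e+06 m/s


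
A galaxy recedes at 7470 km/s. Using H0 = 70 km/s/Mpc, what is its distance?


d = v / H0 = 7470 / 70 = 106.7143

106.7143 Mpc


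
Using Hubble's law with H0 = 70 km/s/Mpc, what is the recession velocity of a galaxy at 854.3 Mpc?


v = H0 * d = 70 * 854.3 = 59801.0

59801.0 km/s


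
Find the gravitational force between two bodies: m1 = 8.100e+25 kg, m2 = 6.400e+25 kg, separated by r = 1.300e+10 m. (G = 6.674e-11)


F = G*m1*m2/r^2 = 6.674e-11 * 8.100e+25 * 6.400e+25 / (1.300e+10)^2 = 6.674e-11 * 5.184e+51 / 1.690e+20 = 2.047e+21

2.047e+21 N


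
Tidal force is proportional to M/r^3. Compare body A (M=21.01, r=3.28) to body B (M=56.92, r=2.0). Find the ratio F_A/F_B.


Ratio = (M1/r1^3) / (M2/r2^3) = (21.01/3.28^3) / (56.92/2.0^3) = 0.0837

0.0837


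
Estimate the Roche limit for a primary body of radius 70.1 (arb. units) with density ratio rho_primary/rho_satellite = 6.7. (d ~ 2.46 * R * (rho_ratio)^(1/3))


d_Roche = 2.46 * 70.1 * 6.7^(1/3) = 325.0958

325.0958


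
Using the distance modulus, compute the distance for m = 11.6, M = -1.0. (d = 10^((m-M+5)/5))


d = 10^((m - M + 5)/5) = 10^((11.6 - -1.0 + 5)/5) = 3311.3112

3311.3112 pc


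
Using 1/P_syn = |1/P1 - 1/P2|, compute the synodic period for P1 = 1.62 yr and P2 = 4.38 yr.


1/P_syn = |1/P1 - 1/P2| = |1/1.62 - 1/4.38| => P_syn = 2.5709

2.5709 years


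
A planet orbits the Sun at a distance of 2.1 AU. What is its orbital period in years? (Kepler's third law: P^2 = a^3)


P = a^(3/2) = 2.1^1.5 = 3.0432

3.0432 years


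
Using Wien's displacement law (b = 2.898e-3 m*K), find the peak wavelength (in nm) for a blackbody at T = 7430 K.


lam_max = b / T = 2.898e-3 / 7430 = 3.900e-07 m = 390.0404 nm

390.0404 nm


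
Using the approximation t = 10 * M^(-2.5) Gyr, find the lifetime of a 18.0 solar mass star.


t = 10 * M^(-2.5) = 10 * 18.0^(-2.5) = 0.0073

0.0073 Gyr


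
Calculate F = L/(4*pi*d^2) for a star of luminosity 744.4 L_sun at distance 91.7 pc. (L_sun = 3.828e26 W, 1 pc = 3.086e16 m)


F = L / (4*pi*d^2) = 2.850e+29 / (4*pi*(2.830e+18)^2) = 2.832e-09

2.832e-09 W/m^2


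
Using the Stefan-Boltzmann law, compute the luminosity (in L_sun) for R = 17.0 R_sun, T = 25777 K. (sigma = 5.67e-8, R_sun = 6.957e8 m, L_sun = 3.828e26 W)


R = 17.0 * 6.957e8 m = 1.18269e+10 m. L = 4*pi*R^2*sigma*T^4 = 4*pi*(1.18269e+10)^2 * 5.67e-8 * 25777^4 = 4.400117344e+31 W. L/L_sun = 4.400117344e+31 / 3.828e26 = 114945.5941

114945.5941 L_sun


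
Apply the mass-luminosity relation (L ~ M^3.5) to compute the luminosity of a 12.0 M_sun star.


L/L_sun = (M/M_sun)^3.5 = 12.0^3.5 = 5985.9676

5985.9676 L_sun


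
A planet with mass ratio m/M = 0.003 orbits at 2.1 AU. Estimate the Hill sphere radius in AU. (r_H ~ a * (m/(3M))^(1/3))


r_H = a * (m/3M)^(1/3) = 2.1 * (0.003/3)^(1/3) = 0.21

0.21 AU


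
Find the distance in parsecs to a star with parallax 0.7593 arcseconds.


d = 1/p = 1/0.7593 = 1.317

1.317 pc


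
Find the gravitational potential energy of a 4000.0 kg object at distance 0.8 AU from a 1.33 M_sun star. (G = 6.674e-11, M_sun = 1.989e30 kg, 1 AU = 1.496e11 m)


M = 1.33 * 1.989e30 kg = 2.64537e+30 kg; r = 0.8 AU * 1.496e11 m/AU = 1.1968e+11 m. U = -GM*m/r = -(6.674e-11 * 2.64537e+30 * 4000.0) / 1.1968e+11 = -5.901e+12

-5.901e+12 J


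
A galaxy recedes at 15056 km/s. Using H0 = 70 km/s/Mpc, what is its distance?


d = v / H0 = 15056 / 70 = 215.0857

215.0857 Mpc


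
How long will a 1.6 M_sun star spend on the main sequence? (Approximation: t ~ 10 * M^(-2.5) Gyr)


t = 10 * M^(-2.5) = 10 * 1.6^(-2.5) = 3.0882

3.0882 Gyr


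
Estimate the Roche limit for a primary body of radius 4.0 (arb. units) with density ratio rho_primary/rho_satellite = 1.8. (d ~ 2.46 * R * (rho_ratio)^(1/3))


d_Roche = 2.46 * 4.0 * 1.8^(1/3) = 11.9698

11.9698


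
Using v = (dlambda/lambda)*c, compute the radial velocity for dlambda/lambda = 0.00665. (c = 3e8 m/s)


v = (dlambda/lambda) * c = 0.00665 * 3e8 = 1.995e+06

1.995e+06 m/s


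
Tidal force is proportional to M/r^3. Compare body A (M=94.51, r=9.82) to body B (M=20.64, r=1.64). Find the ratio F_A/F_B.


Ratio = (M1/r1^3) / (M2/r2^3) = (94.51/9.82^3) / (20.64/1.64^3) = 0.0213

0.0213


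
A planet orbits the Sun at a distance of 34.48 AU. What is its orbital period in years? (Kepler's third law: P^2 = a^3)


P = a^(3/2) = 34.48^1.5 = 202.4654

202.4654 years


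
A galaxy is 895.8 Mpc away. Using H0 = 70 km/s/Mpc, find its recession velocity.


v = H0 * d = 70 * 895.8 = 62706.0

62706.0 km/s


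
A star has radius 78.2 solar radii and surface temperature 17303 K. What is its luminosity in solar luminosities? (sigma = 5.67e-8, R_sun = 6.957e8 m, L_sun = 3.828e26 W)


R = 78.2 * 6.957e8 m = 5.440374e+10 m. L = 4*pi*R^2*sigma*T^4 = 4*pi*(5.440374e+10)^2 * 5.67e-8 * 17303^4 = 1.89032321e+32 W. L/L_sun = 1.89032321e+32 / 3.828e26 = 493814.8408

493814.8408 L_sun


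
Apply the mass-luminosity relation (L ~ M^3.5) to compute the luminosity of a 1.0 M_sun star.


L/L_sun = (M/M_sun)^3.5 = 1.0^3.5 = 1.0

1.0 L_sun


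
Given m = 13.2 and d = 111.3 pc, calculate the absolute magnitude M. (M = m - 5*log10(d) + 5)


M = m - 5*log10(d) + 5 = 13.2 - 5*log10(111.3) + 5 = 7.9675

7.9675


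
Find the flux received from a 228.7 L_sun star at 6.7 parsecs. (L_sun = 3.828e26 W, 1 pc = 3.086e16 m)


F = L / (4*pi*d^2) = 8.755e+28 / (4*pi*(2.068e+17)^2) = 1.630e-07

1.630e-07 W/m^2


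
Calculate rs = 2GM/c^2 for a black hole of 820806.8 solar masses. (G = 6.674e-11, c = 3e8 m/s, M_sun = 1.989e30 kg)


M = 820806.8 * 1.989e30 kg = 1.632584725e+36 kg. rs = 2GM/c^2 = 2 * 6.674e-11 * 1.632584725e+36 / (3e8)^2 = 2.421e+09

2.421e+09 m


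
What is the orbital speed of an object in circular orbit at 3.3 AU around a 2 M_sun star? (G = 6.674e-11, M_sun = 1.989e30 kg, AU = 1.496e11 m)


v = sqrt(GM/r) = sqrt(6.674e-11 * 3.978e+30 / 4.937e+11) = 23190.1055

23190.1055 m/s


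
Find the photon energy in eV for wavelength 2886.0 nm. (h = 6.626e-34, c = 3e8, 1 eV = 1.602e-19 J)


E = hc/lambda = 6.626e-34 * 3e8 / 2.886e-06 = 6.888e-20 J = 0.4299 eV

0.4299 eV


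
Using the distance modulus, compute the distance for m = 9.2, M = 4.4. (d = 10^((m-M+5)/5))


d = 10^((m - M + 5)/5) = 10^((9.2 - 4.4 + 5)/5) = 91.2011

91.2011 pc


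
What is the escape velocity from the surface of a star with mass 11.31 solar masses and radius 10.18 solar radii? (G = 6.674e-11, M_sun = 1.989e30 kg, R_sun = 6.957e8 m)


M = 11.31 * 1.989e30 kg = 2.249559e+31 kg; R = 10.18 * 6.957e8 m = 7.082226e+09 m. v_esc = sqrt(2GM/R) = sqrt(2 * 6.674e-11 * 2.249559e+31 / 7.082226e+09) = 651136.2924

651136.2924 m/s


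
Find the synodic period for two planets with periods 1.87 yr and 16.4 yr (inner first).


1/P_syn = |1/P1 - 1/P2| = |1/1.87 - 1/16.4| => P_syn = 2.1107

2.1107 years


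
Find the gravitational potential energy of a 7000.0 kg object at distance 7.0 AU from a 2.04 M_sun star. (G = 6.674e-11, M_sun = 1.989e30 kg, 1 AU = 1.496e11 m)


M = 2.04 * 1.989e30 kg = 4.05756e+30 kg; r = 7.0 AU * 1.496e11 m/AU = 1.0472e+12 m. U = -GM*m/r = -(6.674e-11 * 4.05756e+30 * 7000.0) / 1.0472e+12 = -1.810e+12

-1.810e+12 J


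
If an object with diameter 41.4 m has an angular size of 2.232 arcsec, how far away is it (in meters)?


D = size / theta_rad, theta_rad = 2.232 * pi/(180*3600) = 1.082e-05, D = 3.826e+06

3.826e+06 m


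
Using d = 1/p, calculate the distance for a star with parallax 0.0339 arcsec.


d = 1/p = 1/0.0339 = 29.4985

29.4985 pc


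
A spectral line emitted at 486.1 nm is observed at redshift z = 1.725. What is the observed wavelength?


lam_obs = lam_emit * (1 + z) = 486.1 * (1 + 1.725) = 1324.6225

1324.6225 nm


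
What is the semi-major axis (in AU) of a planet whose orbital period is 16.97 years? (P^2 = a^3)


a = P^(2/3) = 16.97^(2/3) = 6.6037

6.6037 AU


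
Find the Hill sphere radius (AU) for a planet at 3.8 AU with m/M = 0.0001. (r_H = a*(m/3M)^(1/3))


r_H = a * (m/3M)^(1/3) = 3.8 * (0.0001/3)^(1/3) = 0.1223

0.1223 AU


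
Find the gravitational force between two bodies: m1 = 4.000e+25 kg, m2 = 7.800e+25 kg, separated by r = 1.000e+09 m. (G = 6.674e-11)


F = G*m1*m2/r^2 = 6.674e-11 * 4.000e+25 * 7.800e+25 / (1.000e+09)^2 = 6.674e-11 * 3.120e+51 / 1.000e+18 = 2.082e+23

2.082e+23 N


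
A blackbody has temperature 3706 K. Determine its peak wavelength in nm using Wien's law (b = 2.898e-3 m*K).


lam_max = b / T = 2.898e-3 / 3706 = 7.820e-07 m = 781.9752 nm

781.9752 nm


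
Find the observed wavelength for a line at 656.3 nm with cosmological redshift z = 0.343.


lam_obs = lam_emit * (1 + z) = 656.3 * (1 + 0.343) = 881.4109

881.4109 nm


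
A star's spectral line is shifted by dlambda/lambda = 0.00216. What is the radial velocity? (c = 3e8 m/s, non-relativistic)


v = (dlambda/lambda) * c = 0.00216 * 3e8 = 648000.0

648000.0 m/s


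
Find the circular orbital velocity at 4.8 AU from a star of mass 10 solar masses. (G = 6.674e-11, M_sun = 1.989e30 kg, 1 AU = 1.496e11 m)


v = sqrt(GM/r) = sqrt(6.674e-11 * 1.989e+31 / 7.181e+11) = 42995.6063

42995.6063 m/s


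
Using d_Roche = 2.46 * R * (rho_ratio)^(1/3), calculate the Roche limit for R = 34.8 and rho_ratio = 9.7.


d_Roche = 2.46 * 34.8 * 9.7^(1/3) = 182.5737

182.5737


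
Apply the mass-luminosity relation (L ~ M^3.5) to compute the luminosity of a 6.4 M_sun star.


L/L_sun = (M/M_sun)^3.5 = 6.4^3.5 = 663.1777

663.1777 L_sun


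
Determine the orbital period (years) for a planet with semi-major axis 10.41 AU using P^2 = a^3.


P = a^(3/2) = 10.41^1.5 = 33.5874

33.5874 years


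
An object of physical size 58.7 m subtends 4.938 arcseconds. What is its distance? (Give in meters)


D = size / theta_rad, theta_rad = 4.938 * pi/(180*3600) = 2.394e-05, D = 2.452e+06

2.452e+06 m


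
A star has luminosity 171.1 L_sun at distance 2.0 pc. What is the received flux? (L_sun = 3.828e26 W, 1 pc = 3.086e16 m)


F = L / (4*pi*d^2) = 6.550e+28 / (4*pi*(6.172e+16)^2) = 1.368e-06

1.368e-06 W/m^2


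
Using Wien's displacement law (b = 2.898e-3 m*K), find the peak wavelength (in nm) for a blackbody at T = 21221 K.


lam_max = b / T = 2.898e-3 / 21221 = 1.366e-07 m = 136.5628 nm

136.5628 nm


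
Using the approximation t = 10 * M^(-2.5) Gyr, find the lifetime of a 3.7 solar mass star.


t = 10 * M^(-2.5) = 10 * 3.7^(-2.5) = 0.3797

0.3797 Gyr


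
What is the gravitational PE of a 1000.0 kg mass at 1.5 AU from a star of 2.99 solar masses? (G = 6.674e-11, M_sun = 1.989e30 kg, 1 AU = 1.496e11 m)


M = 2.99 * 1.989e30 kg = 5.94711e+30 kg; r = 1.5 AU * 1.496e11 m/AU = 2.244e+11 m. U = -GM*m/r = -(6.674e-11 * 5.94711e+30 * 1000.0) / 2.244e+11 = -1.769e+12

-1.769e+12 J


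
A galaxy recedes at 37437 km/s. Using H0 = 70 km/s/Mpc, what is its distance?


d = v / H0 = 37437 / 70 = 534.8143

534.8143 Mpc


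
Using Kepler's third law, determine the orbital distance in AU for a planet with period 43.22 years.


a = P^(2/3) = 43.22^(2/3) = 12.3156

12.3156 AU


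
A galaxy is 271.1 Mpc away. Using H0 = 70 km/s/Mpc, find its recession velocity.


v = H0 * d = 70 * 271.1 = 18977.0

18977.0 km/s


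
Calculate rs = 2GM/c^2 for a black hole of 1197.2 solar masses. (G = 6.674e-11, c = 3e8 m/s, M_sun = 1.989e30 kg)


M = 1197.2 * 1.989e30 kg = 2.3812308e+33 kg. rs = 2GM/c^2 = 2 * 6.674e-11 * 2.3812308e+33 / (3e8)^2 = 3.532e+06

3.532e+06 m


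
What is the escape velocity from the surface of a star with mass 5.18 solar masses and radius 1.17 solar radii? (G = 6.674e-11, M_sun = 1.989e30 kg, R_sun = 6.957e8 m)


M = 5.18 * 1.989e30 kg = 1.030302e+31 kg; R = 1.17 * 6.957e8 m = 8.13969e+08 m. v_esc = sqrt(2GM/R) = sqrt(2 * 6.674e-11 * 1.030302e+31 / 8.13969e+08) = 1.300e+06

1.300e+06 m/s


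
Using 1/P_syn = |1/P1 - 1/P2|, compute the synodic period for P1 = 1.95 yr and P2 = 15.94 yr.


1/P_syn = |1/P1 - 1/P2| = |1/1.95 - 1/15.94| => P_syn = 2.2218

2.2218 years


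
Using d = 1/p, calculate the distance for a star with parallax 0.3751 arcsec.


d = 1/p = 1/0.3751 = 2.666

2.666 pc


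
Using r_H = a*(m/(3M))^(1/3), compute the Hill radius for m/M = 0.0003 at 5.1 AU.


r_H = a * (m/3M)^(1/3) = 5.1 * (0.0003/3)^(1/3) = 0.2367

0.2367 AU


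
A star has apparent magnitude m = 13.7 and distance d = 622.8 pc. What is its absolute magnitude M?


M = m - 5*log10(d) + 5 = 13.7 - 5*log10(622.8) + 5 = 4.7283

4.7283


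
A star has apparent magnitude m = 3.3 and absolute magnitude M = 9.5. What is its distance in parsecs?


d = 10^((m - M + 5)/5) = 10^((3.3 - 9.5 + 5)/5) = 0.5754

0.5754 pc


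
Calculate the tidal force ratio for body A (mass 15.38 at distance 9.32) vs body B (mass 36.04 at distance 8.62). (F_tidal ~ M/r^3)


Ratio = (M1/r1^3) / (M2/r2^3) = (15.38/9.32^3) / (36.04/8.62^3) = 0.3376

0.3376


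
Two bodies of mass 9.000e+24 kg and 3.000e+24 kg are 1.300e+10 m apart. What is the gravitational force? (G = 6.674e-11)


F = G*m1*m2/r^2 = 6.674e-11 * 9.000e+24 * 3.000e+24 / (1.300e+10)^2 = 6.674e-11 * 2.700e+49 / 1.690e+20 = 1.066e+19

1.066e+19 N


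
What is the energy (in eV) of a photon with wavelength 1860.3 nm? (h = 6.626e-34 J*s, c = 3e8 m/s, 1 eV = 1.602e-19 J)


E = hc/lambda = 6.626e-34 * 3e8 / 1.860e-06 = 1.069e-19 J = 0.667 eV

0.667 eV


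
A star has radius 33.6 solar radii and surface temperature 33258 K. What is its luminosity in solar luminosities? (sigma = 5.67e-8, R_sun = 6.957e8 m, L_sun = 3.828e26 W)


R = 33.6 * 6.957e8 m = 2.337552e+10 m. L = 4*pi*R^2*sigma*T^4 = 4*pi*(2.337552e+10)^2 * 5.67e-8 * 33258^4 = 4.763212975e+32 W. L/L_sun = 4.763212975e+32 / 3.828e26 = 1.244e+06

1.244e+06 L_sun


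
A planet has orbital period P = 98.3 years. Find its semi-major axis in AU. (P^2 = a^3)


a = P^(2/3) = 98.3^(2/3) = 21.2995

21.2995 AU


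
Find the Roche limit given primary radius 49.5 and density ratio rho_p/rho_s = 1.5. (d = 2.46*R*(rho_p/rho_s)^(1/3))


d_Roche = 2.46 * 49.5 * 1.5^(1/3) = 139.3919

139.3919


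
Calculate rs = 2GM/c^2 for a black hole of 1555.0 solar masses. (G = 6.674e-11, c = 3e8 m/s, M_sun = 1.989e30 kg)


M = 1555.0 * 1.989e30 kg = 3.092895e+33 kg. rs = 2GM/c^2 = 2 * 6.674e-11 * 3.092895e+33 / (3e8)^2 = 4.587e+06

4.587e+06 m


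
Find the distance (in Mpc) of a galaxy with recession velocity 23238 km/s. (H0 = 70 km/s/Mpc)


d = v / H0 = 23238 / 70 = 331.9714

331.9714 Mpc


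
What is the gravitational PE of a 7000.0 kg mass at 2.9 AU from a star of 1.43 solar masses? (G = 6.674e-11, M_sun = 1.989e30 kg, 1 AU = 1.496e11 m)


M = 1.43 * 1.989e30 kg = 2.84427e+30 kg; r = 2.9 AU * 1.496e11 m/AU = 4.3384e+11 m. U = -GM*m/r = -(6.674e-11 * 2.84427e+30 * 7000.0) / 4.3384e+11 = -3.063e+12

-3.063e+12 J


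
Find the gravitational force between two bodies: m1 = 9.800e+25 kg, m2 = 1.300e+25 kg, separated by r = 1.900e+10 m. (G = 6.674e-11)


F = G*m1*m2/r^2 = 6.674e-11 * 9.800e+25 * 1.300e+25 / (1.900e+10)^2 = 6.674e-11 * 1.274e+51 / 3.610e+20 = 2.355e+20

2.355e+20 N


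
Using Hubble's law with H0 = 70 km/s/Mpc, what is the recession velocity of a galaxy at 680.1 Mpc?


v = H0 * d = 70 * 680.1 = 47607.0

47607.0 km/s


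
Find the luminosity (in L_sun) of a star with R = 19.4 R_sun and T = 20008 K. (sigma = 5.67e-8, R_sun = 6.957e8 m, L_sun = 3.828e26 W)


R = 19.4 * 6.957e8 m = 1.349658e+10 m. L = 4*pi*R^2*sigma*T^4 = 4*pi*(1.349658e+10)^2 * 5.67e-8 * 20008^4 = 2.079960581e+31 W. L/L_sun = 2.079960581e+31 / 3.828e26 = 54335.4384

54335.4384 L_sun


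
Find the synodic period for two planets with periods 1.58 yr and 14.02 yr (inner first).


1/P_syn = |1/P1 - 1/P2| = |1/1.58 - 1/14.02| => P_syn = 1.7807

1.7807 years


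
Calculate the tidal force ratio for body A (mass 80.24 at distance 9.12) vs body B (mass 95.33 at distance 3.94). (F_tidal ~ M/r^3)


Ratio = (M1/r1^3) / (M2/r2^3) = (80.24/9.12^3) / (95.33/3.94^3) = 0.0679

0.0679


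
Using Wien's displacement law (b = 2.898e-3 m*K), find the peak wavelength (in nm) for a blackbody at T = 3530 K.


lam_max = b / T = 2.898e-3 / 3530 = 8.210e-07 m = 820.9632 nm

820.9632 nm


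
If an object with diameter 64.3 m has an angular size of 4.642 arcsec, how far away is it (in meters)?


D = size / theta_rad, theta_rad = 4.642 * pi/(180*3600) = 2.251e-05, D = 2.857e+06

2.857e+06 m


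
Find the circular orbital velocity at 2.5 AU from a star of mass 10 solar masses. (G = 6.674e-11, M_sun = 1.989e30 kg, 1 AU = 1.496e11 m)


v = sqrt(GM/r) = sqrt(6.674e-11 * 1.989e+31 / 3.740e+11) = 59576.4597

59576.4597 m/s


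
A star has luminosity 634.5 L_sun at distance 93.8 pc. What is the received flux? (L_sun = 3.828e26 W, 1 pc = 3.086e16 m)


F = L / (4*pi*d^2) = 2.429e+29 / (4*pi*(2.895e+18)^2) = 2.307e-09

2.307e-09 W/m^2


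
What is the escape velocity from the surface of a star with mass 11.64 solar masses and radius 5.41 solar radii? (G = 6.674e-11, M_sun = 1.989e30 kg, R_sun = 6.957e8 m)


M = 11.64 * 1.989e30 kg = 2.315196e+31 kg; R = 5.41 * 6.957e8 m = 3.763737e+09 m. v_esc = sqrt(2GM/R) = sqrt(2 * 6.674e-11 * 2.315196e+31 / 3.763737e+09) = 906133.8334

906133.8334 m/s


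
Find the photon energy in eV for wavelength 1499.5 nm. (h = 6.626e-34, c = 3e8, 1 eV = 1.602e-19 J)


E = hc/lambda = 6.626e-34 * 3e8 / 1.500e-06 = 1.326e-19 J = 0.8275 eV

0.8275 eV


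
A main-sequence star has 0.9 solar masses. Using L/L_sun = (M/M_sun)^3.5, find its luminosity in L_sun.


L/L_sun = (M/M_sun)^3.5 = 0.9^3.5 = 0.6916

0.6916 L_sun


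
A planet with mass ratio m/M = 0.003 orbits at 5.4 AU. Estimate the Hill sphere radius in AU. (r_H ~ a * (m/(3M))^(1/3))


r_H = a * (m/3M)^(1/3) = 5.4 * (0.003/3)^(1/3) = 0.54

0.54 AU


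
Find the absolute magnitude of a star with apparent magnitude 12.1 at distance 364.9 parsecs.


M = m - 5*log10(d) + 5 = 12.1 - 5*log10(364.9) + 5 = 4.2891

4.2891


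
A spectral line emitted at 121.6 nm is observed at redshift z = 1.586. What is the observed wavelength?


lam_obs = lam_emit * (1 + z) = 121.6 * (1 + 1.586) = 314.4576

314.4576 nm


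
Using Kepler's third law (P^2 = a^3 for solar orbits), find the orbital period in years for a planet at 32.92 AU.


P = a^(3/2) = 32.92^1.5 = 188.8816

188.8816 years


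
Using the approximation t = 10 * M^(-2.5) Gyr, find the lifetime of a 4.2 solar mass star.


t = 10 * M^(-2.5) = 10 * 4.2^(-2.5) = 0.2766

0.2766 Gyr


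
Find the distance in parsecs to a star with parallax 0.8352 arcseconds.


d = 1/p = 1/0.8352 = 1.1973

1.1973 pc


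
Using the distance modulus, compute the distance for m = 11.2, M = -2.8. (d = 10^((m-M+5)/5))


d = 10^((m - M + 5)/5) = 10^((11.2 - -2.8 + 5)/5) = 6309.5734

6309.5734 pc


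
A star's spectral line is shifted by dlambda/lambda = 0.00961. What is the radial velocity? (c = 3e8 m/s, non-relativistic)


v = (dlambda/lambda) * c = 0.00961 * 3e8 = 2.883e+06

2.883e+06 m/s


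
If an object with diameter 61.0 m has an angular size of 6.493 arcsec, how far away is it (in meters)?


D = size / theta_rad, theta_rad = 6.493 * pi/(180*3600) = 3.148e-05, D = 1.938e+06

1.938e+06 m


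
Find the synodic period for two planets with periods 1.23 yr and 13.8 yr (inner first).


1/P_syn = |1/P1 - 1/P2| = |1/1.23 - 1/13.8| => P_syn = 1.3504

1.3504 years


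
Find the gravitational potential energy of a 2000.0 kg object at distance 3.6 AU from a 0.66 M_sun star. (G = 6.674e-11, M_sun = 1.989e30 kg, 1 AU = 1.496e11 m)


M = 0.66 * 1.989e30 kg = 1.31274e+30 kg; r = 3.6 AU * 1.496e11 m/AU = 5.3856e+11 m. U = -GM*m/r = -(6.674e-11 * 1.31274e+30 * 2000.0) / 5.3856e+11 = -3.254e+11

-3.254e+11 J


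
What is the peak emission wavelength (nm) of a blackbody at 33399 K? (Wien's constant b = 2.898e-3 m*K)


lam_max = b / T = 2.898e-3 / 33399 = 8.677e-08 m = 86.7691 nm

86.7691 nm


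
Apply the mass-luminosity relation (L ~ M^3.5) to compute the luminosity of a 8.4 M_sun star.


L/L_sun = (M/M_sun)^3.5 = 8.4^3.5 = 1717.8194

1717.8194 L_sun


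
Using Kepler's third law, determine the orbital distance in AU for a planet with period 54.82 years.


a = P^(2/3) = 54.82^(2/3) = 14.4309

14.4309 AU


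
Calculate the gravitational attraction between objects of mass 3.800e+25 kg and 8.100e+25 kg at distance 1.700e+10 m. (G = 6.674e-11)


F = G*m1*m2/r^2 = 6.674e-11 * 3.800e+25 * 8.100e+25 / (1.700e+10)^2 = 6.674e-11 * 3.078e+51 / 2.890e+20 = 7.108e+20

7.108e+20 N


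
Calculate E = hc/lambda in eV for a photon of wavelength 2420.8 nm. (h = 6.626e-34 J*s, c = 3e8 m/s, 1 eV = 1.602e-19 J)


E = hc/lambda = 6.626e-34 * 3e8 / 2.421e-06 = 8.211e-20 J = 0.5126 eV

0.5126 eV


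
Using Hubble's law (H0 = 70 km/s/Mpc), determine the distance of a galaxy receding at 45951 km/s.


d = v / H0 = 45951 / 70 = 656.4429

656.4429 Mpc


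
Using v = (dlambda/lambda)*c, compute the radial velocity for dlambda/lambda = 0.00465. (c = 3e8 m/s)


v = (dlambda/lambda) * c = 0.00465 * 3e8 = 1.395e+06

1.395e+06 m/s


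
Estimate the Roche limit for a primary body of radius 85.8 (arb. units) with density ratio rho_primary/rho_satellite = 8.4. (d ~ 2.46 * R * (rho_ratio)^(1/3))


d_Roche = 2.46 * 85.8 * 8.4^(1/3) = 429.0575

429.0575


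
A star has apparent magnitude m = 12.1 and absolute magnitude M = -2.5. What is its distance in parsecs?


d = 10^((m - M + 5)/5) = 10^((12.1 - -2.5 + 5)/5) = 8317.6377

8317.6377 pc


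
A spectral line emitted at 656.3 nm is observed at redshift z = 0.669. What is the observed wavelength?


lam_obs = lam_emit * (1 + z) = 656.3 * (1 + 0.669) = 1095.3647

1095.3647 nm


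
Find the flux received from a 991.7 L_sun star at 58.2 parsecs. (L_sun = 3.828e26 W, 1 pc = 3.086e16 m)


F = L / (4*pi*d^2) = 3.796e+29 / (4*pi*(1.796e+18)^2) = 9.365e-09

9.365e-09 W/m^2


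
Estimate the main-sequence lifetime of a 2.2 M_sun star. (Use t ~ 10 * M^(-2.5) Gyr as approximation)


t = 10 * M^(-2.5) = 10 * 2.2^(-2.5) = 1.393

1.393 Gyr


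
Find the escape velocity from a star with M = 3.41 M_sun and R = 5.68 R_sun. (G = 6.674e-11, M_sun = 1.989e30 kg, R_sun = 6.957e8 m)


M = 3.41 * 1.989e30 kg = 6.78249e+30 kg; R = 5.68 * 6.957e8 m = 3.951576e+09 m. v_esc = sqrt(2GM/R) = sqrt(2 * 6.674e-11 * 6.78249e+30 / 3.951576e+09) = 478649.3908

478649.3908 m/s


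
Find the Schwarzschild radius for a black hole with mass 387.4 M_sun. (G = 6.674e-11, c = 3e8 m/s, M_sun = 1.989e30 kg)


M = 387.4 * 1.989e30 kg = 7.705386e+32 kg. rs = 2GM/c^2 = 2 * 6.674e-11 * 7.705386e+32 / (3e8)^2 = 1.143e+06

1.143e+06 m


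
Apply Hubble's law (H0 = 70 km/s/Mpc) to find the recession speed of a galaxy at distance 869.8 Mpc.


v = H0 * d = 70 * 869.8 = 60886.0

60886.0 km/s


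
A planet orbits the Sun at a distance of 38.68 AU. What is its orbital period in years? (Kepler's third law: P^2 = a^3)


P = a^(3/2) = 38.68^1.5 = 240.5635

240.5635 years


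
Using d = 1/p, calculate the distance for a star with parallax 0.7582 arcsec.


d = 1/p = 1/0.7582 = 1.3189

1.3189 pc


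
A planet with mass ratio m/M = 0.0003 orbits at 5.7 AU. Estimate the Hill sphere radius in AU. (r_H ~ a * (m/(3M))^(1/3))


r_H = a * (m/3M)^(1/3) = 5.7 * (0.0003/3)^(1/3) = 0.2646

0.2646 AU


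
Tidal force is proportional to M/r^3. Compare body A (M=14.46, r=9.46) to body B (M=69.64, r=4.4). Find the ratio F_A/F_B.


Ratio = (M1/r1^3) / (M2/r2^3) = (14.46/9.46^3) / (69.64/4.4^3) = 0.0209

0.0209


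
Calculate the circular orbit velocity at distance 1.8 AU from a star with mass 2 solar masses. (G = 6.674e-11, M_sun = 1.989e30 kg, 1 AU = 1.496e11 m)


v = sqrt(GM/r) = sqrt(6.674e-11 * 3.978e+30 / 2.693e+11) = 31399.5512

31399.5512 m/s


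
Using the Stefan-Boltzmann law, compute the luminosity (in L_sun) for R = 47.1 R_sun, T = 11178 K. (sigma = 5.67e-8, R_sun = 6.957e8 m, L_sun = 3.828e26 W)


R = 47.1 * 6.957e8 m = 3.276747e+10 m. L = 4*pi*R^2*sigma*T^4 = 4*pi*(3.276747e+10)^2 * 5.67e-8 * 11178^4 = 1.194359766e+31 W. L/L_sun = 1.194359766e+31 / 3.828e26 = 31200.6208

31200.6208 L_sun


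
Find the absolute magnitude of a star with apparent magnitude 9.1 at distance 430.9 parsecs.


M = m - 5*log10(d) + 5 = 9.1 - 5*log10(430.9) + 5 = 0.9281

0.9281


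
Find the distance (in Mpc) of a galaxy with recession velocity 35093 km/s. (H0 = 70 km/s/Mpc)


d = v / H0 = 35093 / 70 = 501.3286

501.3286 Mpc


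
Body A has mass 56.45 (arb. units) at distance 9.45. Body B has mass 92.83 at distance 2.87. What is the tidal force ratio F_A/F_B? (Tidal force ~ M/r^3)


Ratio = (M1/r1^3) / (M2/r2^3) = (56.45/9.45^3) / (92.83/2.87^3) = 0.017

0.017


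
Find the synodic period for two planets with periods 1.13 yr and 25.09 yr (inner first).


1/P_syn = |1/P1 - 1/P2| = |1/1.13 - 1/25.09| => P_syn = 1.1833

1.1833 years


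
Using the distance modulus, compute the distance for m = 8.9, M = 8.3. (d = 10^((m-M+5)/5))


d = 10^((m - M + 5)/5) = 10^((8.9 - 8.3 + 5)/5) = 13.1826

13.1826 pc


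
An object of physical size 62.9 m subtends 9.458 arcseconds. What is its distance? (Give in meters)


D = size / theta_rad, theta_rad = 9.458 * pi/(180*3600) = 4.585e-05, D = 1.372e+06

1.372e+06 m


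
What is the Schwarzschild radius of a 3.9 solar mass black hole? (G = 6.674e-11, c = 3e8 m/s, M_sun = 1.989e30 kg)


M = 3.9 * 1.989e30 kg = 7.7571e+30 kg. rs = 2GM/c^2 = 2 * 6.674e-11 * 7.7571e+30 / (3e8)^2 = 11504.6412

11504.6412 m


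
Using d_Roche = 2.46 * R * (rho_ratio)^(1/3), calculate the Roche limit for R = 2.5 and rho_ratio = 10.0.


d_Roche = 2.46 * 2.5 * 10.0^(1/3) = 13.2498

13.2498


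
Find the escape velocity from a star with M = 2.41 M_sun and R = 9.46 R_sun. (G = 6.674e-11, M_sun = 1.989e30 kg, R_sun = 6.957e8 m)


M = 2.41 * 1.989e30 kg = 4.79349e+30 kg; R = 9.46 * 6.957e8 m = 6.581322e+09 m. v_esc = sqrt(2GM/R) = sqrt(2 * 6.674e-11 * 4.79349e+30 / 6.581322e+09) = 311800.9557

311800.9557 m/s


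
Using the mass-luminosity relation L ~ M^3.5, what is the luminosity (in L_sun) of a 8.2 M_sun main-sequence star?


L/L_sun = (M/M_sun)^3.5 = 8.2^3.5 = 1578.8777

1578.8777 L_sun


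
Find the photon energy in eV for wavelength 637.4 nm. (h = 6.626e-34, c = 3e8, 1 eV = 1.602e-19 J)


E = hc/lambda = 6.626e-34 * 3e8 / 6.374e-07 = 3.119e-19 J = 1.9467 eV

1.9467 eV


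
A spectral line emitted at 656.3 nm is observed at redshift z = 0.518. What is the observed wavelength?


lam_obs = lam_emit * (1 + z) = 656.3 * (1 + 0.518) = 996.2634

996.2634 nm


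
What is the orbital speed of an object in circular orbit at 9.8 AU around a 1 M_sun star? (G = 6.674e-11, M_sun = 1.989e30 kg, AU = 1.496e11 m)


v = sqrt(GM/r) = sqrt(6.674e-11 * 1.989e+30 / 1.466e+12) = 9515.501

9515.501 m/s


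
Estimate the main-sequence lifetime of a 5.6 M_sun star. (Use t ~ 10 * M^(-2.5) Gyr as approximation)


t = 10 * M^(-2.5) = 10 * 5.6^(-2.5) = 0.1348

0.1348 Gyr


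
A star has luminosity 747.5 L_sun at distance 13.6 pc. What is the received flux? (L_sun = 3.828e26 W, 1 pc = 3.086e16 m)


F = L / (4*pi*d^2) = 2.861e+29 / (4*pi*(4.197e+17)^2) = 1.293e-07

1.293e-07 W/m^2


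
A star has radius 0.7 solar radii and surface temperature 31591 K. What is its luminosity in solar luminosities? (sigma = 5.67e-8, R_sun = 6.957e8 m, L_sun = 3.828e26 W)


R = 0.7 * 6.957e8 m = 4.8699e+08 m. L = 4*pi*R^2*sigma*T^4 = 4*pi*(4.8699e+08)^2 * 5.67e-8 * 31591^4 = 1.683009253e+29 W. L/L_sun = 1.683009253e+29 / 3.828e26 = 439.6576

439.6576 L_sun


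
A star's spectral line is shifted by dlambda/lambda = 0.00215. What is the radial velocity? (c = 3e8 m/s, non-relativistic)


v = (dlambda/lambda) * c = 0.00215 * 3e8 = 645000.0

645000.0 m/s


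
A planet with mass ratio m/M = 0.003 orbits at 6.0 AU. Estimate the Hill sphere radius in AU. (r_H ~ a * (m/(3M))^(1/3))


r_H = a * (m/3M)^(1/3) = 6.0 * (0.003/3)^(1/3) = 0.6

0.6 AU


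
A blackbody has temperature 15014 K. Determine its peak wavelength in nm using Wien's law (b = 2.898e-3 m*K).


lam_max = b / T = 2.898e-3 / 15014 = 1.930e-07 m = 193.0198 nm

193.0198 nm


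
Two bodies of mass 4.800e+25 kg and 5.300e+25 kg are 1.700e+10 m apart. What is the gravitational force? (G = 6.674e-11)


F = G*m1*m2/r^2 = 6.674e-11 * 4.800e+25 * 5.300e+25 / (1.700e+10)^2 = 6.674e-11 * 2.544e+51 / 2.890e+20 = 5.875e+20

5.875e+20 N


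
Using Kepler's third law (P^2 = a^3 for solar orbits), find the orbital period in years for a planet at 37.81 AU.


P = a^(3/2) = 37.81^1.5 = 232.4931

232.4931 years


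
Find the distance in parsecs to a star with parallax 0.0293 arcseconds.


d = 1/p = 1/0.0293 = 34.1297

34.1297 pc


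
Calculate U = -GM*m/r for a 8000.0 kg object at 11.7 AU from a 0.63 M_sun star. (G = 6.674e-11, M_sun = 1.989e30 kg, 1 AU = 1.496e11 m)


M = 0.63 * 1.989e30 kg = 1.25307e+30 kg; r = 11.7 AU * 1.496e11 m/AU = 1.75032e+12 m. U = -GM*m/r = -(6.674e-11 * 1.25307e+30 * 8000.0) / 1.75032e+12 = -3.822e+11

-3.822e+11 J


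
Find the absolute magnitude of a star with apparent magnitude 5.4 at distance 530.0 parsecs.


M = m - 5*log10(d) + 5 = 5.4 - 5*log10(530.0) + 5 = -3.2214

-3.2214


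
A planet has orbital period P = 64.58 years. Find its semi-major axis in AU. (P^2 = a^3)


a = P^(2/3) = 64.58^(2/3) = 16.0965

16.0965 AU


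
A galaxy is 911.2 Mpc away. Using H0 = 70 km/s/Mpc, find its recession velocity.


v = H0 * d = 70 * 911.2 = 63784.0

63784.0 km/s


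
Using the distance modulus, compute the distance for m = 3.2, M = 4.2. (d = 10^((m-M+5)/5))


d = 10^((m - M + 5)/5) = 10^((3.2 - 4.2 + 5)/5) = 6.3096

6.3096 pc


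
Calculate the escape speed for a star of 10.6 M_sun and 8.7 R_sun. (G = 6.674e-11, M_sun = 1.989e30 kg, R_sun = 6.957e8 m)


M = 10.6 * 1.989e30 kg = 2.10834e+31 kg; R = 8.7 * 6.957e8 m = 6.05259e+09 m. v_esc = sqrt(2GM/R) = sqrt(2 * 6.674e-11 * 2.10834e+31 / 6.05259e+09) = 681879.7531

681879.7531 m/s


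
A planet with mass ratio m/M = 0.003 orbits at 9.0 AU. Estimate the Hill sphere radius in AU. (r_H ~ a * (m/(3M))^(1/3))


r_H = a * (m/3M)^(1/3) = 9.0 * (0.003/3)^(1/3) = 0.9

0.9 AU


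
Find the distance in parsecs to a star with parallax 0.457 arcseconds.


d = 1/p = 1/0.457 = 2.1882

2.1882 pc


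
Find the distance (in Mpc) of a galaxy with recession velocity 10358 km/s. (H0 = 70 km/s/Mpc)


d = v / H0 = 10358 / 70 = 147.9714

147.9714 Mpc


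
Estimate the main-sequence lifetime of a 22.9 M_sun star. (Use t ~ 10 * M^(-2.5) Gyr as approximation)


t = 10 * M^(-2.5) = 10 * 22.9^(-2.5) = 0.004

0.004 Gyr


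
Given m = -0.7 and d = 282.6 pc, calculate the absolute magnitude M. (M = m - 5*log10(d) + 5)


M = m - 5*log10(d) + 5 = -0.7 - 5*log10(282.6) + 5 = -7.9559

-7.9559
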